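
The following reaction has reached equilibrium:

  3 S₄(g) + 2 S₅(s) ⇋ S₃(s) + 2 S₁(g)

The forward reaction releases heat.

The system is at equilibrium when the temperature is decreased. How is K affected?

K depends on temperature via the van 't Hoff relation. The forward reaction is exothermic, so lowering T increases K.

increases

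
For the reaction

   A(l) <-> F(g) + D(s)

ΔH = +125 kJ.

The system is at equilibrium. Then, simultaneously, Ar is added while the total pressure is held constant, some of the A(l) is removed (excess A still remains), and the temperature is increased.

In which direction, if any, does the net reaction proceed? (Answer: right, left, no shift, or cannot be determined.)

Adding inert gas at constant total pressure expands the volume and lowers every reacting partial pressure. With Δn_gas = 1 − 0 = +1, Q moves away from K toward the side with fewer gas moles, so the system shifts toward the side with more gas moles — to the right.
A is a pure liquid; its activity is 1 regardless of amount, so Q is unaffected — no shift from this change.
The forward reaction is endothermic. Raising T favours the endothermic direction — shift to the right.
Only the nonzero effect(s) matter; the net shift is to the right.

right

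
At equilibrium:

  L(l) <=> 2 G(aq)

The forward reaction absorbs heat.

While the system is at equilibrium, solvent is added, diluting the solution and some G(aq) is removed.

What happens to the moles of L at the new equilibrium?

decreases

Dilution lowers every aqueous concentration by the same factor. Δn_aq = 2 − 0 = +2, so the system shifts toward the side with more dissolved moles — to the right.
Removing G (aq), a product, drives the reaction to the right.
The net shift is to the right. L is a reactant, so its amount decreases.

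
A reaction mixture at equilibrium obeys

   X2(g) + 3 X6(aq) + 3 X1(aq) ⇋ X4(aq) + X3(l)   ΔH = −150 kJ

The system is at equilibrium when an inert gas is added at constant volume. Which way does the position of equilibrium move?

At constant volume, adding an inert gas leaves every reacting species' partial pressure unchanged, so Q is unchanged — no shift from this change.

no shift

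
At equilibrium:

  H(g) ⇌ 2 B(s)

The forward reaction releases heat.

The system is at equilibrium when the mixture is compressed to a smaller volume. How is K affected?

The equilibrium constant depends only on temperature. This perturbation may move the position of equilibrium, but since T is unchanged, K itself is unchanged.

unchanged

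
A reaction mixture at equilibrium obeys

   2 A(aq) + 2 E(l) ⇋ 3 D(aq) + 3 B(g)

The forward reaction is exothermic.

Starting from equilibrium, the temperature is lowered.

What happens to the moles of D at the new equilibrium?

increases

The forward reaction is exothermic. Lowering T favours the exothermic direction — shift to the right.
The net shift is to the right. D is a product, so its amount increases.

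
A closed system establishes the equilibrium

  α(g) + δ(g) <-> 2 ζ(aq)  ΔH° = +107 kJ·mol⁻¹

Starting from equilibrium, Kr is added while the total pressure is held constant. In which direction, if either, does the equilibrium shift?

left

Adding inert gas at constant total pressure expands the volume and lowers every reacting partial pressure. With Δn_gas = 0 − 2 = -2, Q moves away from K toward the side with fewer gas moles, so the system shifts toward the side with more gas moles — to the left.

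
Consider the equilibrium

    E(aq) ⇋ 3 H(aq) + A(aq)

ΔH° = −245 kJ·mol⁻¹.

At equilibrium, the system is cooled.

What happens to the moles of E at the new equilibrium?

The forward reaction is exothermic. Lowering T favours the exothermic direction — shift to the right.
The net shift is to the right. E is a reactant, so its amount decreases.

decreases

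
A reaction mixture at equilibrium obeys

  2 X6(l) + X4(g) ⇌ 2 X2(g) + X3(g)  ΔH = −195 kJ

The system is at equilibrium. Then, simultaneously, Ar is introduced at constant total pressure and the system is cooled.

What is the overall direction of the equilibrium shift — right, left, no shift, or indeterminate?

Adding inert gas at constant total pressure expands the volume and lowers every reacting partial pressure. With Δn_gas = 3 − 1 = +2, Q moves away from K toward the side with fewer gas moles, so the system shifts toward the side with more gas moles — to the right.
The forward reaction is exothermic. Lowering T favours the exothermic direction — shift to the right.
All effects act in the same direction — net shift to the right.

right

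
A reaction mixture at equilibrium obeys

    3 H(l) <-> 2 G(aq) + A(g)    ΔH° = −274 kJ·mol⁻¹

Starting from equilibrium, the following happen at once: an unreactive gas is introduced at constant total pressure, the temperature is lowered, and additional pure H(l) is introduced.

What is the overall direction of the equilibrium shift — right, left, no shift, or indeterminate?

right

Adding inert gas at constant total pressure expands the volume and lowers every reacting partial pressure. With Δn_gas = 1 − 0 = +1, Q moves away from K toward the side with fewer gas moles, so the system shifts toward the side with more gas moles — to the right.
The forward reaction is exothermic. Lowering T favours the exothermic direction — shift to the right.
H is a pure liquid; its activity is 1 regardless of amount, so Q is unaffected — no shift from this change.
Only the nonzero effect(s) matter; the net shift is to the right.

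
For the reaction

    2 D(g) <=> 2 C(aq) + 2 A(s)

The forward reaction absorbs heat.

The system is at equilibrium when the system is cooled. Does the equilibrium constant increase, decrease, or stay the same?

K depends on temperature via the van 't Hoff relation. The forward reaction is endothermic, so lowering T decreases K.

decreases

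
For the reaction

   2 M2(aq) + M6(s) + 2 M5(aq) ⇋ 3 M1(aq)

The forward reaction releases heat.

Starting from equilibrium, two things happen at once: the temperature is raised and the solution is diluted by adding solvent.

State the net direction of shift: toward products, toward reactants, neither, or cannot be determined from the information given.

The forward reaction is exothermic. Raising T favours the endothermic direction — shift to the left.
Dilution lowers every aqueous concentration by the same factor. Δn_aq = 3 − 4 = -1, so the system shifts toward the side with more dissolved moles — to the left.
All effects act in the same direction — net shift to the left.

left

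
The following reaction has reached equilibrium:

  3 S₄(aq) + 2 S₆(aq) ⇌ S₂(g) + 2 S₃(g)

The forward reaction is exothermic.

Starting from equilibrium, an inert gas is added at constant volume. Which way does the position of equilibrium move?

no shift

At constant volume, adding an inert gas leaves every reacting species' partial pressure unchanged, so Q is unchanged — no shift from this change.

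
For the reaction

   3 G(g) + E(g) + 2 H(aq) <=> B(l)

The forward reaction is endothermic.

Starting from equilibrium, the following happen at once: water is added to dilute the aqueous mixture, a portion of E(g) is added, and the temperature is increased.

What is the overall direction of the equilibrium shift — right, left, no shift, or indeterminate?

Dilution lowers every aqueous concentration by the same factor. Δn_aq = 0 − 2 = -2, so the system shifts toward the side with more dissolved moles — to the left.
Adding E (g), a reactant, drives the reaction to the right.
The forward reaction is endothermic. Raising T favours the endothermic direction — shift to the right.
The individual effects push in opposite directions; without quantitative information the net direction cannot be determined.

cannot be determined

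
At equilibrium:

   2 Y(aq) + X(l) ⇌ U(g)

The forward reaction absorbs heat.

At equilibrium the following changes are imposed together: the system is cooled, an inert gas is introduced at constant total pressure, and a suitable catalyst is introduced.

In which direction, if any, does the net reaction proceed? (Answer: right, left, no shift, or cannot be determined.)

cannot be determined

The forward reaction is endothermic. Lowering T favours the exothermic direction — shift to the left.
Adding inert gas at constant total pressure expands the volume and lowers every reacting partial pressure. With Δn_gas = 1 − 0 = +1, Q moves away from K toward the side with fewer gas moles, so the system shifts toward the side with more gas moles — to the right.
A catalyst speeds both forward and reverse rates equally; it changes neither Q nor K — no shift from this change.
The individual effects push in opposite directions; without quantitative information the net direction cannot be determined.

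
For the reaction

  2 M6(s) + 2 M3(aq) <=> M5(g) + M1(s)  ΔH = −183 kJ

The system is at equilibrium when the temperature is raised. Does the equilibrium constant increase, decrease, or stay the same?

K depends on temperature via the van 't Hoff relation. The forward reaction is exothermic, so raising T decreases K.

decreases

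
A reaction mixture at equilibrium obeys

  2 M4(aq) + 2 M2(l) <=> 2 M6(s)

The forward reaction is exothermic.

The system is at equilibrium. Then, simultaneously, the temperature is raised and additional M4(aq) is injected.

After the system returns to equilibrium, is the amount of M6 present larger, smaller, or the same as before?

cannot be determined

The forward reaction is exothermic. Raising T favours the endothermic direction — shift to the left.
Adding M4 (aq), a reactant, drives the reaction to the right.
The two effects oppose each other, so the net shift — and hence the change in M6 — cannot be determined from the given information.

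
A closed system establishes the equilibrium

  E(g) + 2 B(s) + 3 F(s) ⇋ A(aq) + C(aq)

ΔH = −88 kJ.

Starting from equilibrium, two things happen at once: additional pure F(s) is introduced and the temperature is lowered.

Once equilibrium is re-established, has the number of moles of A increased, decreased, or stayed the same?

increases

F is a pure solid; its activity is 1 regardless of amount, so Q is unaffected — no shift from this change.
The forward reaction is exothermic. Lowering T favours the exothermic direction — shift to the right.
The net shift is to the right. A is a product, so its amount increases.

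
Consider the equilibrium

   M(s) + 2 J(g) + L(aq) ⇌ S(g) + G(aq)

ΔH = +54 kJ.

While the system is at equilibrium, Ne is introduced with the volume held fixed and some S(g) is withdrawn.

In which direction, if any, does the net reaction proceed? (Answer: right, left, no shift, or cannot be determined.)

At constant volume, adding an inert gas leaves every reacting species' partial pressure unchanged, so Q is unchanged — no shift from this change.
Removing S (g), a product, drives the reaction to the right.
Only the nonzero effect(s) matter; the net shift is to the right.

right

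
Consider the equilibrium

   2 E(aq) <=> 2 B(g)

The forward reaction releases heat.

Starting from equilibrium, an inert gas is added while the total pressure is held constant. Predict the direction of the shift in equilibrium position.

right

Adding inert gas at constant total pressure expands the volume and lowers every reacting partial pressure. With Δn_gas = 2 − 0 = +2, Q moves away from K toward the side with fewer gas moles, so the system shifts toward the side with more gas moles — to the right.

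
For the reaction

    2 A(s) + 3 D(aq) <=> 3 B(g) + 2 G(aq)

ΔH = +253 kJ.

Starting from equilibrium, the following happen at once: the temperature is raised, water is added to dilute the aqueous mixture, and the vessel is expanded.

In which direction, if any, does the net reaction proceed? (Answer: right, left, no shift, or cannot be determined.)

The forward reaction is endothermic. Raising T favours the endothermic direction — shift to the right.
Dilution lowers every aqueous concentration by the same factor. Δn_aq = 2 − 3 = -1, so the system shifts toward the side with more dissolved moles — to the left.
Gas moles: reactants 0, products 3 (Δn_gas = +3). Expansion shifts the system toward the side with more moles of gas — to the right.
The individual effects push in opposite directions; without quantitative information the net direction cannot be determined.

cannot be determined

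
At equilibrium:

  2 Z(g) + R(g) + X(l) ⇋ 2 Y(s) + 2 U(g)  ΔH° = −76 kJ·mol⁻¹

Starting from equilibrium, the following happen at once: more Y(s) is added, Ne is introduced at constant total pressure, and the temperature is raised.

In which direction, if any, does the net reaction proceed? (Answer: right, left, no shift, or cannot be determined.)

left

Y is a pure solid; its activity is 1 regardless of amount, so Q is unaffected — no shift from this change.
Adding inert gas at constant total pressure expands the volume and lowers every reacting partial pressure. With Δn_gas = 2 − 3 = -1, Q moves away from K toward the side with fewer gas moles, so the system shifts toward the side with more gas moles — to the left.
The forward reaction is exothermic. Raising T favours the endothermic direction — shift to the left.
Only the nonzero effect(s) matter; the net shift is to the left.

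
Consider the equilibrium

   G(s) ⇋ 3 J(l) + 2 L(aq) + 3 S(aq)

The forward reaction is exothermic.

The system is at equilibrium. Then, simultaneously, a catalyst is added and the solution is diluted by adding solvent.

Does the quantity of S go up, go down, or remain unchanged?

increases

A catalyst speeds both forward and reverse rates equally; it changes neither Q nor K — no shift from this change.
Dilution lowers every aqueous concentration by the same factor. Δn_aq = 5 − 0 = +5, so the system shifts toward the side with more dissolved moles — to the right.
The net shift is to the right. S is a product, so its amount increases.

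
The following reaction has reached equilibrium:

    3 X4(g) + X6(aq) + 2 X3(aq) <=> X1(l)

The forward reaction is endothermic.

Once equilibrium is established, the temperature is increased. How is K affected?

increases

K depends on temperature via the van 't Hoff relation. The forward reaction is endothermic, so raising T increases K.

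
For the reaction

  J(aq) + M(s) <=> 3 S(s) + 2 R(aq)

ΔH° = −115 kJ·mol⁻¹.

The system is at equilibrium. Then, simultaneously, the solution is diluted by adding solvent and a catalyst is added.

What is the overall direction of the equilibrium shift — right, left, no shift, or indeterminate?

Dilution lowers every aqueous concentration by the same factor. Δn_aq = 2 − 1 = +1, so the system shifts toward the side with more dissolved moles — to the right.
A catalyst speeds both forward and reverse rates equally; it changes neither Q nor K — no shift from this change.
Only the nonzero effect(s) matter; the net shift is to the right.

right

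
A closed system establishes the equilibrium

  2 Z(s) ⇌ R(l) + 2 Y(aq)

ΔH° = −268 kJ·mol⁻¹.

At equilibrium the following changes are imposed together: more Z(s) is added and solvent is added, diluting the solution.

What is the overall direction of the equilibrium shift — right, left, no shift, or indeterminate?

Z is a pure solid; its activity is 1 regardless of amount, so Q is unaffected — no shift from this change.
Dilution lowers every aqueous concentration by the same factor. Δn_aq = 2 − 0 = +2, so the system shifts toward the side with more dissolved moles — to the right.
Only the nonzero effect(s) matter; the net shift is to the right.

right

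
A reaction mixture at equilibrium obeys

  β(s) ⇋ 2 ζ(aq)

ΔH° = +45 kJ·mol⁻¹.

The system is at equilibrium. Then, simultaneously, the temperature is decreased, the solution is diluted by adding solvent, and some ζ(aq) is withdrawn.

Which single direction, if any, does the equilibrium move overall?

The forward reaction is endothermic. Lowering T favours the exothermic direction — shift to the left.
Dilution lowers every aqueous concentration by the same factor. Δn_aq = 2 − 0 = +2, so the system shifts toward the side with more dissolved moles — to the right.
Removing ζ (aq), a product, drives the reaction to the right.
The individual effects push in opposite directions; without quantitative information the net direction cannot be determined.

cannot be determined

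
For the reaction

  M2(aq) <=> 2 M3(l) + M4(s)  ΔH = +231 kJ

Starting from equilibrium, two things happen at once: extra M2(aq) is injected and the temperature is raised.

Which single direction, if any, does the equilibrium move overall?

Adding M2 (aq), a reactant, drives the reaction to the right.
The forward reaction is endothermic. Raising T favours the endothermic direction — shift to the right.
All effects act in the same direction — net shift to the right.

right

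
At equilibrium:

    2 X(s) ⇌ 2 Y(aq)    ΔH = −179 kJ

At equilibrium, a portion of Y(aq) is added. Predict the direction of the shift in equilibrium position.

Adding Y (aq), a product, drives the reaction to the left.

left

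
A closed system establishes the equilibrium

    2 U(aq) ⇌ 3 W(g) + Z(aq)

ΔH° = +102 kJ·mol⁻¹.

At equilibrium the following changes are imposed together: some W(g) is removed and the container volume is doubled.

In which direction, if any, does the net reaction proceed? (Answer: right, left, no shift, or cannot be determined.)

right

Removing W (g), a product, drives the reaction to the right.
Gas moles: reactants 0, products 3 (Δn_gas = +3). Expansion shifts the system toward the side with more moles of gas — to the right.
All effects act in the same direction — net shift to the right.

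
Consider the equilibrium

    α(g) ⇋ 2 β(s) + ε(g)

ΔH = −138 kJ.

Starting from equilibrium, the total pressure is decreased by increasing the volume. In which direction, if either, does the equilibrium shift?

no shift

Gas moles: reactants 1, products 1. Δn_gas = 0, so a volume change leaves Q equal to K — no shift from this change.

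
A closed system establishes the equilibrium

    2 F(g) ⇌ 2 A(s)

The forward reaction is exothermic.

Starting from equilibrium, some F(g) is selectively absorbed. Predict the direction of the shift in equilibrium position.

left

Removing F (g), a reactant, drives the reaction to the left.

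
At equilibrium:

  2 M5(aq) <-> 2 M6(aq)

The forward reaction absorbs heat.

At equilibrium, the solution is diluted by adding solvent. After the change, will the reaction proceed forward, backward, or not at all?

Dilution scales every aqueous concentration by the same factor. Δn_aq = 2 − 2 = 0, so Q is unchanged — no shift.

no shift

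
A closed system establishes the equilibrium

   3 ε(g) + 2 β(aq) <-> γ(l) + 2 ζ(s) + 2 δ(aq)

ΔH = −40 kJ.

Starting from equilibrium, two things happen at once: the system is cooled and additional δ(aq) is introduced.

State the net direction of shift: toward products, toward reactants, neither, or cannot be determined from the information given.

cannot be determined

The forward reaction is exothermic. Lowering T favours the exothermic direction — shift to the right.
Adding δ (aq), a product, drives the reaction to the left.
The individual effects push in opposite directions; without quantitative information the net direction cannot be determined.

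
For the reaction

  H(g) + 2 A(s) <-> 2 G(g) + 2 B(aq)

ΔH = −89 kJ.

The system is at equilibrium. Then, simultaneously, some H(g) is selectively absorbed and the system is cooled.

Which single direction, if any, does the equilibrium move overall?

cannot be determined

Removing H (g), a reactant, drives the reaction to the left.
The forward reaction is exothermic. Lowering T favours the exothermic direction — shift to the right.
The individual effects push in opposite directions; without quantitative information the net direction cannot be determined.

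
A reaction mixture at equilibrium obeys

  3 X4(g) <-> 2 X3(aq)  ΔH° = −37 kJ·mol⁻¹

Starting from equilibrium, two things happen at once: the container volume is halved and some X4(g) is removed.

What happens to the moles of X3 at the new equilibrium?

cannot be determined

Gas moles: reactants 3, products 0 (Δn_gas = -3). Compression shifts the system toward the side with fewer moles of gas — to the right.
Removing X4 (g), a reactant, drives the reaction to the left.
The two effects oppose each other, so the net shift — and hence the change in X3 — cannot be determined from the given information.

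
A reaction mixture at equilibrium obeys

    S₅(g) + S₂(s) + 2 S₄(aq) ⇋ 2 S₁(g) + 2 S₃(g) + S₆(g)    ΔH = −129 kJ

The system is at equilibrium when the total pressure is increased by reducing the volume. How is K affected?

unchanged

The equilibrium constant depends only on temperature. This perturbation may move the position of equilibrium, but since T is unchanged, K itself is unchanged.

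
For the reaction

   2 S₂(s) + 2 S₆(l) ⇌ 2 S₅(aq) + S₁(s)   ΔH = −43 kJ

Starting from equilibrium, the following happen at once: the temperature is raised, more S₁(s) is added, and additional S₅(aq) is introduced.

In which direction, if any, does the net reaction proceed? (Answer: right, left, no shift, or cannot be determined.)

The forward reaction is exothermic. Raising T favours the endothermic direction — shift to the left.
S₁ is a pure solid; its activity is 1 regardless of amount, so Q is unaffected — no shift from this change.
Adding S₅ (aq), a product, drives the reaction to the left.
Only the nonzero effect(s) matter; the net shift is to the left.

left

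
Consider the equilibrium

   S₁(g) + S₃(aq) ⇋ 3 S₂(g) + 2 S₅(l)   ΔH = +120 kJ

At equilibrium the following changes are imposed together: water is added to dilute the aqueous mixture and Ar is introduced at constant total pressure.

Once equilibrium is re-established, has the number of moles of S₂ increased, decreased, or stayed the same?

Dilution lowers every aqueous concentration by the same factor. Δn_aq = 0 − 1 = -1, so the system shifts toward the side with more dissolved moles — to the left.
Adding inert gas at constant total pressure expands the volume and lowers every reacting partial pressure. With Δn_gas = 3 − 1 = +2, Q moves away from K toward the side with fewer gas moles, so the system shifts toward the side with more gas moles — to the right.
The two effects oppose each other, so the net shift — and hence the change in S₂ — cannot be determined from the given information.

cannot be determined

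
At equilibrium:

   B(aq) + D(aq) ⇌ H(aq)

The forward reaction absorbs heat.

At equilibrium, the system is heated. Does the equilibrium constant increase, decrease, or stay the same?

K depends on temperature via the van 't Hoff relation. The forward reaction is endothermic, so raising T increases K.

increases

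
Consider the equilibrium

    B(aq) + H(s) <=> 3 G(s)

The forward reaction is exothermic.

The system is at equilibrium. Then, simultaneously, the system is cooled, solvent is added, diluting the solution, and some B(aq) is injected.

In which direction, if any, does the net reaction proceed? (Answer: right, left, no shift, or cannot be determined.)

cannot be determined

The forward reaction is exothermic. Lowering T favours the exothermic direction — shift to the right.
Dilution lowers every aqueous concentration by the same factor. Δn_aq = 0 − 1 = -1, so the system shifts toward the side with more dissolved moles — to the left.
Adding B (aq), a reactant, drives the reaction to the right.
The individual effects push in opposite directions; without quantitative information the net direction cannot be determined.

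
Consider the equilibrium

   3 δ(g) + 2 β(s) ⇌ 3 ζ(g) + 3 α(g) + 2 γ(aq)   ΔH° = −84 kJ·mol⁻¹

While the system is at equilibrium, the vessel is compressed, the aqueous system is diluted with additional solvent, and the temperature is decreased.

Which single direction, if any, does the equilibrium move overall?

Gas moles: reactants 3, products 6 (Δn_gas = +3). Compression shifts the system toward the side with fewer moles of gas — to the left.
Dilution lowers every aqueous concentration by the same factor. Δn_aq = 2 − 0 = +2, so the system shifts toward the side with more dissolved moles — to the right.
The forward reaction is exothermic. Lowering T favours the exothermic direction — shift to the right.
The individual effects push in opposite directions; without quantitative information the net direction cannot be determined.

cannot be determined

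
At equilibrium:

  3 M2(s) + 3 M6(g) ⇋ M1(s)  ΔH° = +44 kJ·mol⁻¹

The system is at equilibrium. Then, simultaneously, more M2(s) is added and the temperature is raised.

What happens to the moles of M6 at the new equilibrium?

decreases

M2 is a pure solid; its activity is 1 regardless of amount, so Q is unaffected — no shift from this change.
The forward reaction is endothermic. Raising T favours the endothermic direction — shift to the right.
The net shift is to the right. M6 is a reactant, so its amount decreases.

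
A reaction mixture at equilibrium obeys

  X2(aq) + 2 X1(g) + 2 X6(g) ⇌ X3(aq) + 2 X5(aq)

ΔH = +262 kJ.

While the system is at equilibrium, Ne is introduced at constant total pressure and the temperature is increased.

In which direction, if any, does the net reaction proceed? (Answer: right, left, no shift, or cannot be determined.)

Adding inert gas at constant total pressure expands the volume and lowers every reacting partial pressure. With Δn_gas = 0 − 4 = -4, Q moves away from K toward the side with fewer gas moles, so the system shifts toward the side with more gas moles — to the left.
The forward reaction is endothermic. Raising T favours the endothermic direction — shift to the right.
The individual effects push in opposite directions; without quantitative information the net direction cannot be determined.

cannot be determined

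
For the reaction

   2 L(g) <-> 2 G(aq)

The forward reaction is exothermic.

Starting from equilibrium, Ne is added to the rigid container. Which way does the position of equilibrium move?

no shift

At constant volume, adding an inert gas leaves every reacting species' partial pressure unchanged, so Q is unchanged — no shift from this change.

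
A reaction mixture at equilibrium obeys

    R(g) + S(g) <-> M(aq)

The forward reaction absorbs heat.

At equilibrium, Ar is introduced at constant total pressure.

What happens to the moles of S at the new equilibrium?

increases

Adding inert gas at constant total pressure expands the volume and lowers every reacting partial pressure. With Δn_gas = 0 − 2 = -2, Q moves away from K toward the side with fewer gas moles, so the system shifts toward the side with more gas moles — to the left.
The net shift is to the left. S is a reactant, so its amount increases.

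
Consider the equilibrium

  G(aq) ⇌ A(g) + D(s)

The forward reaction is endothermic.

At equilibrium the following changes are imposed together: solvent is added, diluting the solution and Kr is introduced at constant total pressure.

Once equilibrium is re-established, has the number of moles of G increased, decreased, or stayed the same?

Dilution lowers every aqueous concentration by the same factor. Δn_aq = 0 − 1 = -1, so the system shifts toward the side with more dissolved moles — to the left.
Adding inert gas at constant total pressure expands the volume and lowers every reacting partial pressure. With Δn_gas = 1 − 0 = +1, Q moves away from K toward the side with fewer gas moles, so the system shifts toward the side with more gas moles — to the right.
The two effects oppose each other, so the net shift — and hence the change in G — cannot be determined from the given information.

cannot be determined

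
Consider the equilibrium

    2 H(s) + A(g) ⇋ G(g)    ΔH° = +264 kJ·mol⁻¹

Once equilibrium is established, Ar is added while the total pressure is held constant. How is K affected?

The equilibrium constant depends only on temperature. This perturbation changes neither the position of equilibrium nor K.

unchanged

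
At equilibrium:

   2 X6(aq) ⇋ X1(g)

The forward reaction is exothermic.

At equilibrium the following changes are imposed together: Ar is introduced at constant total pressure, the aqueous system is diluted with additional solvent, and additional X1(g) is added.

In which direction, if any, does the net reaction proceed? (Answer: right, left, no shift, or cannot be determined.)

Adding inert gas at constant total pressure expands the volume and lowers every reacting partial pressure. With Δn_gas = 1 − 0 = +1, Q moves away from K toward the side with fewer gas moles, so the system shifts toward the side with more gas moles — to the right.
Dilution lowers every aqueous concentration by the same factor. Δn_aq = 0 − 2 = -2, so the system shifts toward the side with more dissolved moles — to the left.
Adding X1 (g), a product, drives the reaction to the left.
The individual effects push in opposite directions; without quantitative information the net direction cannot be determined.

cannot be determined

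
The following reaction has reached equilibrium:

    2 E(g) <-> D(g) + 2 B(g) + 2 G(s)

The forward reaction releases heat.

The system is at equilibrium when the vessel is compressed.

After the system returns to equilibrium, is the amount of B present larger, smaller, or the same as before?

decreases

Gas moles: reactants 2, products 3 (Δn_gas = +1). Compression shifts the system toward the side with fewer moles of gas — to the left.
The net shift is to the left. B is a product, so its amount decreases.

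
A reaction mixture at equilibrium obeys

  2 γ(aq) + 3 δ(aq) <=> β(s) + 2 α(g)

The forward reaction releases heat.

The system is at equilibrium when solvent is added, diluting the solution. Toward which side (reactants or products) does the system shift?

left

Dilution lowers every aqueous concentration by the same factor. Δn_aq = 0 − 5 = -5, so the system shifts toward the side with more dissolved moles — to the left.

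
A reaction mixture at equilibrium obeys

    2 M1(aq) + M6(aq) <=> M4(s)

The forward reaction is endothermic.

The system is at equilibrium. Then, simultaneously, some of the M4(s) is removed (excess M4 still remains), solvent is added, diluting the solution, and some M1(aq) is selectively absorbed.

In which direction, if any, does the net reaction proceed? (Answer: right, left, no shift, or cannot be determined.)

left

M4 is a pure solid; its activity is 1 regardless of amount, so Q is unaffected — no shift from this change.
Dilution lowers every aqueous concentration by the same factor. Δn_aq = 0 − 3 = -3, so the system shifts toward the side with more dissolved moles — to the left.
Removing M1 (aq), a reactant, drives the reaction to the left.
Only the nonzero effect(s) matter; the net shift is to the left.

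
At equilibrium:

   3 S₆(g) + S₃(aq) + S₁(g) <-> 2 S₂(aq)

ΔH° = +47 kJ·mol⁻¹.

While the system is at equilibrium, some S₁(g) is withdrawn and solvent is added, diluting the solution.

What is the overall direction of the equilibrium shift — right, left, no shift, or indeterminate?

Removing S₁ (g), a reactant, drives the reaction to the left.
Dilution lowers every aqueous concentration by the same factor. Δn_aq = 2 − 1 = +1, so the system shifts toward the side with more dissolved moles — to the right.
The individual effects push in opposite directions; without quantitative information the net direction cannot be determined.

cannot be determined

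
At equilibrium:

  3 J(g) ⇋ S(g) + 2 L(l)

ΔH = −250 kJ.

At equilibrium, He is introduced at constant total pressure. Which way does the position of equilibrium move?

Adding inert gas at constant total pressure expands the volume and lowers every reacting partial pressure. With Δn_gas = 1 − 3 = -2, Q moves away from K toward the side with fewer gas moles, so the system shifts toward the side with more gas moles — to the left.

left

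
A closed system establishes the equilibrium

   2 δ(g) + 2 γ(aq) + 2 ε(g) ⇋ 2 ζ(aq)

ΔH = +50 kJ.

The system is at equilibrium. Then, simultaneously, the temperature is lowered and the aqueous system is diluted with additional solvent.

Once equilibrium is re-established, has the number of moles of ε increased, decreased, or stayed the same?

The forward reaction is endothermic. Lowering T favours the exothermic direction — shift to the left.
Dilution scales every aqueous concentration by the same factor. Δn_aq = 2 − 2 = 0, so Q is unchanged — no shift.
The net shift is to the left. ε is a reactant, so its amount increases.

increases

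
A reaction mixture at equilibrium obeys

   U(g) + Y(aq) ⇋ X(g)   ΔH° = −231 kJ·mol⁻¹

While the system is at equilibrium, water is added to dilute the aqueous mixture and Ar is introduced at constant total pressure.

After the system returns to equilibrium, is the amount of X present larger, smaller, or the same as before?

decreases

Dilution lowers every aqueous concentration by the same factor. Δn_aq = 0 − 1 = -1, so the system shifts toward the side with more dissolved moles — to the left.
Adding inert gas at constant total pressure expands the volume, scaling every reacting partial pressure by the same factor. Δn_gas = 1 − 1 = 0, so Q is unchanged — no shift.
The net shift is to the left. X is a product, so its amount decreases.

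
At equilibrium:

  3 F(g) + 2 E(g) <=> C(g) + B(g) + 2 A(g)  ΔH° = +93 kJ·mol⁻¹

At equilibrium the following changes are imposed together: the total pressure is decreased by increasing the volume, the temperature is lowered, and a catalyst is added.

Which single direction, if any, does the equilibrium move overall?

Gas moles: reactants 5, products 4 (Δn_gas = -1). Expansion shifts the system toward the side with more moles of gas — to the left.
The forward reaction is endothermic. Lowering T favours the exothermic direction — shift to the left.
A catalyst speeds both forward and reverse rates equally; it changes neither Q nor K — no shift from this change.
Only the nonzero effect(s) matter; the net shift is to the left.

left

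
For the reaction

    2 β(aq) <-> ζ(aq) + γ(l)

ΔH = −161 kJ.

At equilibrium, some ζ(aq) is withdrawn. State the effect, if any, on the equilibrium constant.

unchanged

The equilibrium constant depends only on temperature. This perturbation may move the position of equilibrium, but since T is unchanged, K itself is unchanged.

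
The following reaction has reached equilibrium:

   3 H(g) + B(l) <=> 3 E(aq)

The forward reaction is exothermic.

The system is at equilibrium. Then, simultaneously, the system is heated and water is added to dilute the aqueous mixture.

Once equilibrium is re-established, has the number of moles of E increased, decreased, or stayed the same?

cannot be determined

The forward reaction is exothermic. Raising T favours the endothermic direction — shift to the left.
Dilution lowers every aqueous concentration by the same factor. Δn_aq = 3 − 0 = +3, so the system shifts toward the side with more dissolved moles — to the right.
The two effects oppose each other, so the net shift — and hence the change in E — cannot be determined from the given information.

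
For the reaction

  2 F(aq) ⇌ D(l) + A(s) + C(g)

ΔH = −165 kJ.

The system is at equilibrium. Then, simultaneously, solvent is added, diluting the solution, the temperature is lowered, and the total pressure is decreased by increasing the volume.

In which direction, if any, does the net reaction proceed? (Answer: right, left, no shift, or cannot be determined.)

Dilution lowers every aqueous concentration by the same factor. Δn_aq = 0 − 2 = -2, so the system shifts toward the side with more dissolved moles — to the left.
The forward reaction is exothermic. Lowering T favours the exothermic direction — shift to the right.
Gas moles: reactants 0, products 1 (Δn_gas = +1). Expansion shifts the system toward the side with more moles of gas — to the right.
The individual effects push in opposite directions; without quantitative information the net direction cannot be determined.

cannot be determined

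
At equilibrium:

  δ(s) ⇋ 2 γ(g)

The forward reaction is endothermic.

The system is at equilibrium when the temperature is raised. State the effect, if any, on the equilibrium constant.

K depends on temperature via the van 't Hoff relation. The forward reaction is endothermic, so raising T increases K.

increases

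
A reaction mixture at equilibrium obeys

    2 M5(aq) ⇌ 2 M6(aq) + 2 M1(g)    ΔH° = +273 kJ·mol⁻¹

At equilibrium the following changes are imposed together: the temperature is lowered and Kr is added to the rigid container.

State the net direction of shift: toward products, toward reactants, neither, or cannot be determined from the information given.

left

The forward reaction is endothermic. Lowering T favours the exothermic direction — shift to the left.
At constant volume, adding an inert gas leaves every reacting species' partial pressure unchanged, so Q is unchanged — no shift from this change.
Only the nonzero effect(s) matter; the net shift is to the left.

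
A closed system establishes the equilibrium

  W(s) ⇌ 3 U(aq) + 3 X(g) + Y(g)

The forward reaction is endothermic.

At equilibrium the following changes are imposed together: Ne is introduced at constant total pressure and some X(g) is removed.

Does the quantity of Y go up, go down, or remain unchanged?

Adding inert gas at constant total pressure expands the volume and lowers every reacting partial pressure. With Δn_gas = 4 − 0 = +4, Q moves away from K toward the side with fewer gas moles, so the system shifts toward the side with more gas moles — to the right.
Removing X (g), a product, drives the reaction to the right.
The net shift is to the right. Y is a product, so its amount increases.

increases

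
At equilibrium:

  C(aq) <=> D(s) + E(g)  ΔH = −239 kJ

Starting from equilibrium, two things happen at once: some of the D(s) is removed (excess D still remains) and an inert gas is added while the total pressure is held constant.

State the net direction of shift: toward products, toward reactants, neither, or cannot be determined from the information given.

right

D is a pure solid; its activity is 1 regardless of amount, so Q is unaffected — no shift from this change.
Adding inert gas at constant total pressure expands the volume and lowers every reacting partial pressure. With Δn_gas = 1 − 0 = +1, Q moves away from K toward the side with fewer gas moles, so the system shifts toward the side with more gas moles — to the right.
Only the nonzero effect(s) matter; the net shift is to the right.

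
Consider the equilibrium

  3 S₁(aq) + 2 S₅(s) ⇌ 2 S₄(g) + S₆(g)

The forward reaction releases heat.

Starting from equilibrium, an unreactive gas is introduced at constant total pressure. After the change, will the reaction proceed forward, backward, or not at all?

Adding inert gas at constant total pressure expands the volume and lowers every reacting partial pressure. With Δn_gas = 3 − 0 = +3, Q moves away from K toward the side with fewer gas moles, so the system shifts toward the side with more gas moles — to the right.

right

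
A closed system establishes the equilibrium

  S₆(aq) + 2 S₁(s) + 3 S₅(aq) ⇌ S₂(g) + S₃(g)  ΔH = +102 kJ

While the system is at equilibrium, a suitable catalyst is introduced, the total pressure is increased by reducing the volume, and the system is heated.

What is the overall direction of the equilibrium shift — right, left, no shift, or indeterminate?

A catalyst speeds both forward and reverse rates equally; it changes neither Q nor K — no shift from this change.
Gas moles: reactants 0, products 2 (Δn_gas = +2). Compression shifts the system toward the side with fewer moles of gas — to the left.
The forward reaction is endothermic. Raising T favours the endothermic direction — shift to the right.
The individual effects push in opposite directions; without quantitative information the net direction cannot be determined.

cannot be determined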